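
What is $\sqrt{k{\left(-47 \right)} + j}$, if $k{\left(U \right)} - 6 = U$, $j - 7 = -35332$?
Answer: $i \sqrt{35366} \approx 188.06 i$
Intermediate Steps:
$j = -35325$ ($j = 7 - 35332 = -35325$)
$k{\left(U \right)} = 6 + U$
$\sqrt{k{\left(-47 \right)} + j} = \sqrt{\left(6 - 47\right) - 35325} = \sqrt{-41 - 35325} = \sqrt{-35366} = i \sqrt{35366}$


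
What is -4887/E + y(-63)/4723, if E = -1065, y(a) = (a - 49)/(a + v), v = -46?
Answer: 838660363/182756485 ≈ 4.5890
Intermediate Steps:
y(a) = (-49 + a)/(-46 + a) (y(a) = (a - 49)/(a - 46) = (-49 + a)/(-46 + a))
-4887/E + y(-63)/4723 = -4887/(-1065) + ((-49 - 63)/(-46 - 63))/4723 = -4887*(-1/1065) + (-112/(-109))*(1/4723) = 1629/355 - 1/109*(-112)*(1/4723) = 1629/355 + (112/109)*(1/4723) = 1629/355 + 112/514807 = 838660363/182756485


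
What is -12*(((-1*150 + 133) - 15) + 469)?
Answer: -5244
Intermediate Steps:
-12*(((-1*150 + 133) - 15) + 469) = -12*(((-150 + 133) - 15) + 469) = -12*((-17 - 15) + 469) = -12*(-32 + 469) = -12*437 = -5244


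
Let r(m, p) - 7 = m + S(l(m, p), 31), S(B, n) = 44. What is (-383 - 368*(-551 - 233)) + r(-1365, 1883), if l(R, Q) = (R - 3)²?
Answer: 286815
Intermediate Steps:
l(R, Q) = (-3 + R)²
r(m, p) = 51 + m (r(m, p) = 7 + (m + 44) = 7 + (44 + m) = 51 + m)
(-383 - 368*(-551 - 233)) + r(-1365, 1883) = (-383 - 368*(-551 - 233)) + (51 - 1365) = (-383 - 368*(-784)) - 1314 = (-383 + 288512) - 1314 = 288129 - 1314 = 286815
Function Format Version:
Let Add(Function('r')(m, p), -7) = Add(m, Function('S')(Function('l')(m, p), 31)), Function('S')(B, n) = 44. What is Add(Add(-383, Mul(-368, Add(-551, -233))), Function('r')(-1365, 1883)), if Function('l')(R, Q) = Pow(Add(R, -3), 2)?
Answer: 286815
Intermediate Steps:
Function('l')(R, Q) = Pow(Add(-3, R), 2)
Function('r')(m, p) = Add(51, m) (Function('r')(m, p) = Add(7, Add(m, 44)) = Add(7, Add(44, m)) = Add(51, m))
Add(Add(-383, Mul(-368, Add(-551, -233))), Function('r')(-1365, 1883)) = Add(Add(-383, Mul(-368, Add(-551, -233))), Add(51, -1365)) = Add(Add(-383, Mul(-368, -784)), -1314) = Add(Add(-383, 288512), -1314) = Add(288129, -1314) = 286815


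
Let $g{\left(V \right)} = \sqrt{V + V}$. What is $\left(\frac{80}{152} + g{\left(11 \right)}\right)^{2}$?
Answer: $\frac{8042}{361} + \frac{20 \sqrt{22}}{19} \approx 27.214$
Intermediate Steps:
$g{\left(V \right)} = \sqrt{2} \sqrt{V}$ ($g{\left(V \right)} = \sqrt{2 V} = \sqrt{2} \sqrt{V}$)
$\left(\frac{80}{152} + g{\left(11 \right)}\right)^{2} = \left(\frac{80}{152} + \sqrt{2} \sqrt{11}\right)^{2} = \left(80 \cdot \frac{1}{152} + \sqrt{22}\right)^{2} = \left(\frac{10}{19} + \sqrt{22}\right)^{2}$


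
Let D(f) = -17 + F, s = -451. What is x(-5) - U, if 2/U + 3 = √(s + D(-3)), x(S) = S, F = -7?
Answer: -1207/242 + 5*I*√19/242 ≈ -4.9876 + 0.09006*I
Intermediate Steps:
D(f) = -24 (D(f) = -17 - 7 = -24)
U = 2/(-3 + 5*I*√19) (U = 2/(-3 + √(-451 - 24)) = 2/(-3 + √(-475)) = 2/(-3 + 5*I*√19) ≈ -0.012397 - 0.09006*I)
x(-5) - U = -5 - (-3/242 - 5*I*√19/242) = -5 + (3/242 + 5*I*√19/242) = -1207/242 + 5*I*√19/242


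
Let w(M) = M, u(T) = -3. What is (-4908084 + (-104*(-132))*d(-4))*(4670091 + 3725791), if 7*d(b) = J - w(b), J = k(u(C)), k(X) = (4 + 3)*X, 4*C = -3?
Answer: -290413256128248/7 ≈ -4.1488e+13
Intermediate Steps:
C = -¾ (C = (¼)*(-3) = -¾ ≈ -0.75000)
k(X) = 7*X
J = -21 (J = 7*(-3) = -21)
d(b) = -3 - b/7 (d(b) = (-21 - b)/7 = -3 - b/7)
(-4908084 + (-104*(-132))*d(-4))*(4670091 + 3725791) = (-4908084 + (-104*(-132))*(-3 - ⅐*(-4)))*(4670091 + 3725791) = (-4908084 + 13728*(-3 + 4/7))*8395882 = (-4908084 + 13728*(-17/7))*8395882 = (-4908084 - 233376/7)*8395882 = -34589964/7*8395882 = -290413256128248/7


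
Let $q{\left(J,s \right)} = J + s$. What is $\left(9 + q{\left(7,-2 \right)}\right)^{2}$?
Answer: $196$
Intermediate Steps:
$\left(9 + q{\left(7,-2 \right)}\right)^{2} = \left(9 + \left(7 - 2\right)\right)^{2} = \left(9 + 5\right)^{2} = 14^{2} = 196$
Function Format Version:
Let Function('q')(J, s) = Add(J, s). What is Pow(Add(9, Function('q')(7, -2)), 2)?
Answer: 196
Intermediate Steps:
Pow(Add(9, Function('q')(7, -2)), 2) = Pow(Add(9, Add(7, -2)), 2) = Pow(Add(9, 5), 2) = Pow(14, 2) = 196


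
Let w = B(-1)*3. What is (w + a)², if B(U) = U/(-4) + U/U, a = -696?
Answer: 7667361/16 ≈ 4.7921e+5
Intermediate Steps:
B(U) = 1 - U/4 (B(U) = U*(-¼) + 1 = -U/4 + 1 = 1 - U/4)
w = 15/4 (w = (1 - ¼*(-1))*3 = (1 + ¼)*3 = (5/4)*3 = 15/4 ≈ 3.7500)
(w + a)² = (15/4 - 696)² = (-2769/4)² = 7667361/16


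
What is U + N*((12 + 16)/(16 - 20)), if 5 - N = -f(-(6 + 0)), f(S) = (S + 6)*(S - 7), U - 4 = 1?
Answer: -30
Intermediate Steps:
U = 5 (U = 4 + 1 = 5)
f(S) = (-7 + S)*(6 + S) (f(S) = (6 + S)*(-7 + S) = (-7 + S)*(6 + S))
N = 5 (N = 5 - (-1)*(-42 + (-(6 + 0))**2 - (-1)*(6 + 0)) = 5 - (-1)*(-42 + (-1*6)**2 - (-1)*6) = 5 - (-1)*(-42 + (-6)**2 - 1*(-6)) = 5 - (-1)*(-42 + 36 + 6) = 5 - (-1)*0 = 5 - 1*0 = 5 + 0 = 5)
U + N*((12 + 16)/(16 - 20)) = 5 + 5*((12 + 16)/(16 - 20)) = 5 + 5*(28/(-4)) = 5 + 5*(28*(-1/4)) = 5 + 5*(-7) = 5 - 35 = -30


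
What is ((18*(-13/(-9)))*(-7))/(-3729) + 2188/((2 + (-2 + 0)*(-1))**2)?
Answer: 2040491/14916 ≈ 136.80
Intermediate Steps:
((18*(-13/(-9)))*(-7))/(-3729) + 2188/((2 + (-2 + 0)*(-1))**2) = ((18*(-13*(-1/9)))*(-7))*(-1/3729) + 2188/((2 - 2*(-1))**2) = ((18*(13/9))*(-7))*(-1/3729) + 2188/((2 + 2)**2) = (26*(-7))*(-1/3729) + 2188/(4**2) = -182*(-1/3729) + 2188/16 = 182/3729 + 2188*(1/16) = 182/3729 + 547/4 = 2040491/14916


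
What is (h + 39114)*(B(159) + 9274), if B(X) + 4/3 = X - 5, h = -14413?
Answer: 698544280/3 ≈ 2.3285e+8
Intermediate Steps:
B(X) = -19/3 + X (B(X) = -4/3 + (X - 5) = -4/3 + (-5 + X) = -19/3 + X)
(h + 39114)*(B(159) + 9274) = (-14413 + 39114)*((-19/3 + 159) + 9274) = 24701*(458/3 + 9274) = 24701*(28280/3) = 698544280/3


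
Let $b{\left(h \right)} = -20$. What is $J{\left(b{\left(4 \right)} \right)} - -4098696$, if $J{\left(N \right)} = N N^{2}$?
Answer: $4090696$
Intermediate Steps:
$J{\left(N \right)} = N^{3}$
$J{\left(b{\left(4 \right)} \right)} - -4098696 = \left(-20\right)^{3} - -4098696 = -8000 + 4098696 = 4090696$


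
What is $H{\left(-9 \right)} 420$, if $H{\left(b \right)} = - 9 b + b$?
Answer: $30240$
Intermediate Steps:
$H{\left(b \right)} = - 8 b$
$H{\left(-9 \right)} 420 = \left(-8\right) \left(-9\right) 420 = 72 \cdot 420 = 30240$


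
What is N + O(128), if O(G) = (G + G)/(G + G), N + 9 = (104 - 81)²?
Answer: 521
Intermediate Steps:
N = 520 (N = -9 + (104 - 81)² = -9 + 23² = -9 + 529 = 520)
O(G) = 1 (O(G) = (2*G)/((2*G)) = (2*G)*(1/(2*G)) = 1)
N + O(128) = 520 + 1 = 521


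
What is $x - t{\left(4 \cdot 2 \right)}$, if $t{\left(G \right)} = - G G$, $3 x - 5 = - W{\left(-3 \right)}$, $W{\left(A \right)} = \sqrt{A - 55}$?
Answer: $\frac{197}{3} - \frac{i \sqrt{58}}{3} \approx 65.667 - 2.5386 i$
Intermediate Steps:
$W{\left(A \right)} = \sqrt{-55 + A}$
$x = \frac{5}{3} - \frac{i \sqrt{58}}{3}$ ($x = \frac{5}{3} + \frac{\left(-1\right) \sqrt{-55 - 3}}{3} = \frac{5}{3} + \frac{\left(-1\right) \sqrt{-58}}{3} = \frac{5}{3} + \frac{\left(-1\right) i \sqrt{58}}{3} = \frac{5}{3} - \frac{i \sqrt{58}}{3} \approx 1.6667 - 2.5386 i$)
$t{\left(G \right)} = - G^{2}$
$x - t{\left(4 \cdot 2 \right)} = \left(\frac{5}{3} - \frac{i \sqrt{58}}{3}\right) - - \left(4 \cdot 2\right)^{2} = \left(\frac{5}{3} - \frac{i \sqrt{58}}{3}\right) - - 8^{2} = \left(\frac{5}{3} - \frac{i \sqrt{58}}{3}\right) - \left(-1\right) 64 = \left(\frac{5}{3} - \frac{i \sqrt{58}}{3}\right) - -64 = \left(\frac{5}{3} - \frac{i \sqrt{58}}{3}\right) + 64 = \frac{197}{3} - \frac{i \sqrt{58}}{3}$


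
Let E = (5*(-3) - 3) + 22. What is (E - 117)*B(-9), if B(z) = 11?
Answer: -1243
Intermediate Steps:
E = 4 (E = (-15 - 3) + 22 = -18 + 22 = 4)
(E - 117)*B(-9) = (4 - 117)*11 = -113*11 = -1243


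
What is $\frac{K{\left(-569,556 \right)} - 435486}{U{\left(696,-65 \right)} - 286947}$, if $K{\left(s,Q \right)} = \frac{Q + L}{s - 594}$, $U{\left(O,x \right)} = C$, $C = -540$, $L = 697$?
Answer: $\frac{506471471}{334347381} \approx 1.5148$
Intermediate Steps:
$U{\left(O,x \right)} = -540$
$K{\left(s,Q \right)} = \frac{697 + Q}{-594 + s}$ ($K{\left(s,Q \right)} = \frac{Q + 697}{s - 594} = \frac{697 + Q}{-594 + s}$)
$\frac{K{\left(-569,556 \right)} - 435486}{U{\left(696,-65 \right)} - 286947} = \frac{\frac{697 + 556}{-594 - 569} - 435486}{-540 - 286947} = \frac{\frac{1}{-1163} \cdot 1253 - 435486}{-287487} = \left(\left(- \frac{1}{1163}\right) 1253 - 435486\right) \left(- \frac{1}{287487}\right) = \left(- \frac{1253}{1163} - 435486\right) \left(- \frac{1}{287487}\right) = \left(- \frac{506471471}{1163}\right) \left(- \frac{1}{287487}\right) = \frac{506471471}{334347381}$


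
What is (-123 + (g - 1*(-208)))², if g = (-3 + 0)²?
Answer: 8836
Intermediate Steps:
g = 9 (g = (-3)² = 9)
(-123 + (g - 1*(-208)))² = (-123 + (9 - 1*(-208)))² = (-123 + (9 + 208))² = (-123 + 217)² = 94² = 8836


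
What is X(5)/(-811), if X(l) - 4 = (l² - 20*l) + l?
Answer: 66/811 ≈ 0.081381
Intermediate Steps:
X(l) = 4 + l² - 19*l (X(l) = 4 + ((l² - 20*l) + l) = 4 + (l² - 19*l) = 4 + l² - 19*l)
X(5)/(-811) = (4 + 5² - 19*5)/(-811) = (4 + 25 - 95)*(-1/811) = -66*(-1/811) = 66/811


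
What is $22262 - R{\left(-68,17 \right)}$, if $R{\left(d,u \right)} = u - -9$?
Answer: $22236$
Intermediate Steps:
$R{\left(d,u \right)} = 9 + u$ ($R{\left(d,u \right)} = u + 9 = 9 + u$)
$22262 - R{\left(-68,17 \right)} = 22262 - \left(9 + 17\right) = 22262 - 26 = 22236$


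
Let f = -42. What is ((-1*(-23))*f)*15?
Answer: -14490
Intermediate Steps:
((-1*(-23))*f)*15 = (-1*(-23)*(-42))*15 = (23*(-42))*15 = -966*15 = -14490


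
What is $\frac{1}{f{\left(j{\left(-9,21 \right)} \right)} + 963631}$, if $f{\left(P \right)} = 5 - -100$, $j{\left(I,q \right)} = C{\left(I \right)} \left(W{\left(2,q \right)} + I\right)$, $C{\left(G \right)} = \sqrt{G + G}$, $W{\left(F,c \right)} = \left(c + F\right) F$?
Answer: $\frac{1}{963736} \approx 1.0376 \cdot 10^{-6}$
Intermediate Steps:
$W{\left(F,c \right)} = F \left(F + c\right)$ ($W{\left(F,c \right)} = \left(F + c\right) F = F \left(F + c\right)$)
$C{\left(G \right)} = \sqrt{2} \sqrt{G}$ ($C{\left(G \right)} = \sqrt{2 G} = \sqrt{2} \sqrt{G}$)
$j{\left(I,q \right)} = \sqrt{2} \sqrt{I} \left(4 + I + 2 q\right)$ ($j{\left(I,q \right)} = \sqrt{2} \sqrt{I} \left(2 \left(2 + q\right) + I\right) = \sqrt{2} \sqrt{I} \left(\left(4 + 2 q\right) + I\right) = \sqrt{2} \sqrt{I} \left(4 + I + 2 q\right)$)
$f{\left(P \right)} = 105$ ($f{\left(P \right)} = 5 + 100 = 105$)
$\frac{1}{f{\left(j{\left(-9,21 \right)} \right)} + 963631} = \frac{1}{105 + 963631} = \frac{1}{963736}$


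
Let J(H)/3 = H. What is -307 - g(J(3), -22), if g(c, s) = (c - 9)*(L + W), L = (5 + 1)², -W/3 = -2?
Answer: -307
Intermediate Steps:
W = 6 (W = -3*(-2) = 6)
L = 36 (L = 6² = 36)
J(H) = 3*H
g(c, s) = -378 + 42*c (g(c, s) = (c - 9)*(36 + 6) = (-9 + c)*42 = -378 + 42*c)
-307 - g(J(3), -22) = -307 - (-378 + 42*(3*3)) = -307 - (-378 + 42*9) = -307 - (-378 + 378) = -307 - 1*0 = -307 + 0 = -307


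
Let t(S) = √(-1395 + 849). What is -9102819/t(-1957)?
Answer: 3034273*I*√546/182 ≈ 3.8956e+5*I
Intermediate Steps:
t(S) = I*√546 (t(S) = √(-546) = I*√546)
-9102819/t(-1957) = -9102819*(-I*√546/546) = -(-3034273)*I*√546/182 = 3034273*I*√546/182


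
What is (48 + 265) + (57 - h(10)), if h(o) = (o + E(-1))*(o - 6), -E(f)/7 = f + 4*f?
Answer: 190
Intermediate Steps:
E(f) = -35*f (E(f) = -7*(f + 4*f) = -35*f)
h(o) = (-6 + o)*(35 + o) (h(o) = (o - 35*(-1))*(o - 6) = (o + 35)*(-6 + o) = (35 + o)*(-6 + o) = (-6 + o)*(35 + o))
(48 + 265) + (57 - h(10)) = (48 + 265) + (57 - (-210 + 10² + 29*10)) = 313 + (57 - (-210 + 100 + 290)) = 313 + (57 - 1*180) = 313 + (57 - 180) = 313 - 123 = 190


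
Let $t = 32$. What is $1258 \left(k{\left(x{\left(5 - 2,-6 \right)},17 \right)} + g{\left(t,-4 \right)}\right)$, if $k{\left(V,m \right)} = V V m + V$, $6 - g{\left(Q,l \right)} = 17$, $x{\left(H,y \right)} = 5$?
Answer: $527102$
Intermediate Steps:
$g{\left(Q,l \right)} = -11$ ($g{\left(Q,l \right)} = 6 - 17 = -11$)
$k{\left(V,m \right)} = V + m V^{2}$ ($k{\left(V,m \right)} = V^{2} m + V = m V^{2} + V = V + m V^{2}$)
$1258 \left(k{\left(x{\left(5 - 2,-6 \right)},17 \right)} + g{\left(t,-4 \right)}\right) = 1258 \left(5 \left(1 + 5 \cdot 17\right) - 11\right) = 1258 \left(5 \left(1 + 85\right) - 11\right) = 1258 \left(5 \cdot 86 - 11\right) = 1258 \left(430 - 11\right) = 1258 \cdot 419 = 527102$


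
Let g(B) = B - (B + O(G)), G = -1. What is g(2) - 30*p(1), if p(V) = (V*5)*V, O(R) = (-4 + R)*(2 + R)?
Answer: -145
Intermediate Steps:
p(V) = 5*V² (p(V) = (5*V)*V = 5*V²)
g(B) = 5 (g(B) = B - (B + (-8 + (-1)² - 2*(-1))) = B - (B + (-8 + 1 + 2)) = B - (B - 5) = B - (-5 + B) = B + (5 - B) = 5)
g(2) - 30*p(1) = 5 - 150*1² = 5 - 150 = -145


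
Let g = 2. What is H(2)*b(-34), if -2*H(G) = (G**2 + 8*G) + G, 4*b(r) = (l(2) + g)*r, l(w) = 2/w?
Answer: 561/2 ≈ 280.50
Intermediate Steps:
b(r) = 3*r/4 (b(r) = ((2/2 + 2)*r)/4 = ((2*(1/2) + 2)*r)/4 = ((1 + 2)*r)/4 = (3*r)/4 = 3*r/4)
H(G) = -9*G/2 - G**2/2 (H(G) = -((G**2 + 8*G) + G)/2 = -(G**2 + 9*G)/2 = -9*G/2 - G**2/2)
H(2)*b(-34) = (-1/2*2*(9 + 2))*((3/4)*(-34)) = -1/2*2*11*(-51/2) = -11*(-51/2) = 561/2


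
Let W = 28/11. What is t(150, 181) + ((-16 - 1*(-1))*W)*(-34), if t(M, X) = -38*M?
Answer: -48420/11 ≈ -4401.8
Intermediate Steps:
W = 28/11 (W = 28*(1/11) = 28/11 ≈ 2.5455)
t(150, 181) + ((-16 - 1*(-1))*W)*(-34) = -38*150 + ((-16 - 1*(-1))*(28/11))*(-34) = -5700 + ((-16 + 1)*(28/11))*(-34) = -5700 - 15*28/11*(-34) = -5700 - 420/11*(-34) = -5700 + 14280/11 = -48420/11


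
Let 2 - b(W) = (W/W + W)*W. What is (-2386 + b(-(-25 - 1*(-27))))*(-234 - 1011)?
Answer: 2970570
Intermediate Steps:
b(W) = 2 - W*(1 + W) (b(W) = 2 - (W/W + W)*W = 2 - (1 + W)*W = 2 - W*(1 + W))
(-2386 + b(-(-25 - 1*(-27))))*(-234 - 1011) = (-2386 + (2 - (-1)*(-25 - 1*(-27)) - (-(-25 - 1*(-27)))²))*(-234 - 1011) = (-2386 + (2 - (-1)*(-25 + 27) - (-(-25 + 27))²))*(-1245) = (-2386 + (2 - (-1)*2 - (-1*2)²))*(-1245) = (-2386 + (2 - 1*(-2) - 1*(-2)²))*(-1245) = (-2386 + (2 + 2 - 1*4))*(-1245) = (-2386 + (2 + 2 - 4))*(-1245) = (-2386 + 0)*(-1245) = -2386*(-1245) = 2970570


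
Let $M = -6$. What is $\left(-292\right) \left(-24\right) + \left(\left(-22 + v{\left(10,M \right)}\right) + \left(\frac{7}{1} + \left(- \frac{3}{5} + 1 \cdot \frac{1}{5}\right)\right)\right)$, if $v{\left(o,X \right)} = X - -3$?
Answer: $\frac{34948}{5} \approx 6989.6$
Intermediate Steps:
$v{\left(o,X \right)} = 3 + X$ ($v{\left(o,X \right)} = X + 3 = 3 + X$)
$\left(-292\right) \left(-24\right) + \left(\left(-22 + v{\left(10,M \right)}\right) + \left(\frac{7}{1} + \left(- \frac{3}{5} + 1 \cdot \frac{1}{5}\right)\right)\right) = \left(-292\right) \left(-24\right) + \left(\left(-22 + \left(3 - 6\right)\right) + \left(\frac{7}{1} + \left(- \frac{3}{5} + 1 \cdot \frac{1}{5}\right)\right)\right) = 7008 + \left(\left(-22 - 3\right) + \left(7 \cdot 1 + \left(\left(-3\right) \frac{1}{5} + 1 \cdot \frac{1}{5}\right)\right)\right) = 7008 + \left(-25 + \left(7 + \left(- \frac{3}{5} + \frac{1}{5}\right)\right)\right) = 7008 + \left(-25 + \left(7 - \frac{2}{5}\right)\right) = 7008 + \left(-25 + \frac{33}{5}\right) = 7008 - \frac{92}{5} = \frac{34948}{5}$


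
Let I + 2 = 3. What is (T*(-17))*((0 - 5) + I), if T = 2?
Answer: 136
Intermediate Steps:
I = 1 (I = -2 + 3 = 1)
(T*(-17))*((0 - 5) + I) = (2*(-17))*((0 - 5) + 1) = -34*(-5 + 1) = -34*(-4) = 136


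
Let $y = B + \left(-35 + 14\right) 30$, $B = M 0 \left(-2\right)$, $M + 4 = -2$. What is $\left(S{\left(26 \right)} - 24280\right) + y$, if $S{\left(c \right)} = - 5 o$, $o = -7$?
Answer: $-24875$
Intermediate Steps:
$M = -6$ ($M = -4 - 2 = -6$)
$B = 0$ ($B = - 6 \cdot 0 \left(-2\right) = \left(-6\right) 0 = 0$)
$S{\left(c \right)} = 35$ ($S{\left(c \right)} = \left(-5\right) \left(-7\right) = 35$)
$y = -630$ ($y = 0 + \left(-35 + 14\right) 30 = 0 - 630 = -630$)
$\left(S{\left(26 \right)} - 24280\right) + y = \left(35 - 24280\right) - 630 = -24245 - 630 = -24875$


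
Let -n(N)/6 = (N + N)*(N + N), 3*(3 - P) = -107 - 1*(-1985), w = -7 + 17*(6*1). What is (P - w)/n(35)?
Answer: 359/14700 ≈ 0.024422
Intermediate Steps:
w = 95 (w = -7 + 17*6 = -7 + 102 = 95)
P = -623 (P = 3 - (-107 - 1*(-1985))/3 = 3 - (-107 + 1985)/3 = 3 - 1/3*1878 = 3 - 626 = -623)
n(N) = -24*N**2 (n(N) = -6*(N + N)*(N + N) = -6*2*N*2*N = -24*N**2)
(P - w)/n(35) = (-623 - 1*95)/((-24*35**2)) = (-623 - 95)/((-24*1225)) = -718/(-29400) = -718*(-1/29400) = 359/14700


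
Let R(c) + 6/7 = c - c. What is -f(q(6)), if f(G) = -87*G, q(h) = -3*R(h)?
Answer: 1566/7 ≈ 223.71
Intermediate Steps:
R(c) = -6/7 (R(c) = -6/7 + (c - c) = -6/7 + 0 = -6/7)
q(h) = 18/7 (q(h) = -3*(-6/7) = 18/7)
-f(q(6)) = -(-87)*18/7 = -1*(-1566/7) = 1566/7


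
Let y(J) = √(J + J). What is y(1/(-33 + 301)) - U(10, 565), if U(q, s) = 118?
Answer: -118 + √134/134 ≈ -117.91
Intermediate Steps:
y(J) = √2*√J (y(J) = √(2*J) = √2*√J)
y(1/(-33 + 301)) - U(10, 565) = √2*√(1/(-33 + 301)) - 1*118 = √2*√(1/268) - 118 = √2*(√67/134) - 118 = √134/134 - 118 = -118 + √134/134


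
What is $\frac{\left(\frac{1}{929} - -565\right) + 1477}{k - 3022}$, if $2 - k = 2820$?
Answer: $- \frac{1897019}{5425360} \approx -0.34966$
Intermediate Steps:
$k = -2818$ ($k = 2 - 2820 = -2818$)
$\frac{\left(\frac{1}{929} - -565\right) + 1477}{k - 3022} = \frac{\left(\frac{1}{929} - -565\right) + 1477}{-2818 - 3022} = \frac{\left(\frac{1}{929} + 565\right) + 1477}{-5840} = \left(\frac{524886}{929} + 1477\right) \left(- \frac{1}{5840}\right) = \frac{1897019}{929} \left(- \frac{1}{5840}\right) = - \frac{1897019}{5425360}$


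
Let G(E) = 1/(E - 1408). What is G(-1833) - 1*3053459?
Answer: -9896260620/3241 ≈ -3.0535e+6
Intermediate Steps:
G(E) = 1/(-1408 + E)
G(-1833) - 1*3053459 = 1/(-1408 - 1833) - 1*3053459 = 1/(-3241) - 3053459 = -1/3241 - 3053459 = -9896260620/3241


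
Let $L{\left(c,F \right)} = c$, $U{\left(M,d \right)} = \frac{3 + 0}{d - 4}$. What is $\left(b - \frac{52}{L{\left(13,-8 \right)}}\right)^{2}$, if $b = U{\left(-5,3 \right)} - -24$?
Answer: $289$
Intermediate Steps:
$U{\left(M,d \right)} = \frac{3}{-4 + d}$
$b = 21$ ($b = \frac{3}{-4 + 3} - -24 = \frac{3}{-1} + 24 = 3 \left(-1\right) + 24 = -3 + 24 = 21$)
$\left(b - \frac{52}{L{\left(13,-8 \right)}}\right)^{2} = \left(21 - \frac{52}{13}\right)^{2} = \left(21 - 4\right)^{2} = 17^{2} = 289$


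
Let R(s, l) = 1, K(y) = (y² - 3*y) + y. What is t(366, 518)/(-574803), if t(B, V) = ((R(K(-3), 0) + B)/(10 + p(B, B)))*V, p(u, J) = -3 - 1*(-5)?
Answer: -95053/3448818 ≈ -0.027561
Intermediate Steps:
K(y) = y² - 2*y
p(u, J) = 2 (p(u, J) = -3 + 5 = 2)
t(B, V) = V*(1/12 + B/12) (t(B, V) = ((1 + B)/(10 + 2))*V = ((1 + B)/12)*V = ((1 + B)*(1/12))*V = (1/12 + B/12)*V = V*(1/12 + B/12))
t(366, 518)/(-574803) = ((1/12)*518*(1 + 366))/(-574803) = ((1/12)*518*367)*(-1/574803) = (95053/6)*(-1/574803) = -95053/3448818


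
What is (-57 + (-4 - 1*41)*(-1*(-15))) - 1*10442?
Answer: -11174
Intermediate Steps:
(-57 + (-4 - 1*41)*(-1*(-15))) - 1*10442 = (-57 + (-4 - 41)*15) - 10442 = (-57 - 45*15) - 10442 = (-57 - 675) - 10442 = -732 - 10442 = -11174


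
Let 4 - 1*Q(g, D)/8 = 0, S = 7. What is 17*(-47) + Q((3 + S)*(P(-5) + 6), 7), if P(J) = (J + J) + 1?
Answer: -767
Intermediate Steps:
P(J) = 1 + 2*J (P(J) = 2*J + 1 = 1 + 2*J)
Q(g, D) = 32 (Q(g, D) = 32 - 8*0 = 32 + 0 = 32)
17*(-47) + Q((3 + S)*(P(-5) + 6), 7) = 17*(-47) + 32 = -799 + 32 = -767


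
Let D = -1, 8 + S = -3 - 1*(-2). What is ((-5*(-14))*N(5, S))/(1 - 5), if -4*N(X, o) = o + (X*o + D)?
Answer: -1925/8 ≈ -240.63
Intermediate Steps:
S = -9 (S = -8 + (-3 - 1*(-2)) = -8 + (-3 + 2) = -8 - 1 = -9)
N(X, o) = ¼ - o/4 - X*o/4 (N(X, o) = -(o + (X*o - 1))/4 = -(o + (-1 + X*o))/4 = -(-1 + o + X*o)/4 = ¼ - o/4 - X*o/4)
((-5*(-14))*N(5, S))/(1 - 5) = ((-5*(-14))*(¼ - ¼*(-9) - ¼*5*(-9)))/(1 - 5) = (70*(¼ + 9/4 + 45/4))/(-4) = (70*(55/4))*(-¼) = (1925/2)*(-¼) = -1925/8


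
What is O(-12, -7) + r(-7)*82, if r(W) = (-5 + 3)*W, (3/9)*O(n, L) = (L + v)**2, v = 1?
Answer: 1256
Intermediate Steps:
O(n, L) = 3*(1 + L)**2 (O(n, L) = 3*(L + 1)**2 = 3*(1 + L)**2)
r(W) = -2*W
O(-12, -7) + r(-7)*82 = 3*(1 - 7)**2 - 2*(-7)*82 = 3*(-6)**2 + 14*82 = 3*36 + 1148 = 108 + 1148 = 1256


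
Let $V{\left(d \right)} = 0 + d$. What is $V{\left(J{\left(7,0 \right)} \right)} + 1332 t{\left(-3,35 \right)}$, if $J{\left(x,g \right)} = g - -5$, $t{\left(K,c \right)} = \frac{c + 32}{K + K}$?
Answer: $-14869$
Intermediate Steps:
$t{\left(K,c \right)} = \frac{32 + c}{2 K}$
$J{\left(x,g \right)} = 5 + g$ ($J{\left(x,g \right)} = g + 5 = 5 + g$)
$V{\left(d \right)} = d$
$V{\left(J{\left(7,0 \right)} \right)} + 1332 t{\left(-3,35 \right)} = \left(5 + 0\right) + 1332 \frac{32 + 35}{2 \left(-3\right)} = 5 + 1332 \cdot \frac{1}{2} \left(- \frac{1}{3}\right) 67 = 5 + 1332 \left(- \frac{67}{6}\right) = 5 - 14874 = -14869$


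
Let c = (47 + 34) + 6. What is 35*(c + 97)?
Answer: 6440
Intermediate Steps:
c = 87 (c = 81 + 6 = 87)
35*(c + 97) = 35*(87 + 97) = 35*184 = 6440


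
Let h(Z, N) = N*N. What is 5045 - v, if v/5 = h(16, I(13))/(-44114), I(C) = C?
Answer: 222555975/44114 ≈ 5045.0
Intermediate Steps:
h(Z, N) = N²
v = -845/44114 (v = 5*(13²/(-44114)) = 5*(169*(-1/44114)) = 5*(-169/44114) = -845/44114 ≈ -0.019155)
5045 - v = 5045 - 1*(-845/44114) = 5045 + 845/44114 = 222555975/44114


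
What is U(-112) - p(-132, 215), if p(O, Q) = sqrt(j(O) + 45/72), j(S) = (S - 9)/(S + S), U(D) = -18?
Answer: -18 - sqrt(561)/22 ≈ -19.077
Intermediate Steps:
j(S) = (-9 + S)/(2*S) (j(S) = (-9 + S)/((2*S)) = (-9 + S)*(1/(2*S)) = (-9 + S)/(2*S))
p(O, Q) = sqrt(5/8 + (-9 + O)/(2*O)) (p(O, Q) = sqrt((-9 + O)/(2*O) + 45/72) = sqrt((-9 + O)/(2*O) + 45*(1/72)) = sqrt((-9 + O)/(2*O) + 5/8) = sqrt(5/8 + (-9 + O)/(2*O)))
U(-112) - p(-132, 215) = -18 - 3*sqrt(2)*sqrt((-4 - 132)/(-132))/4 = -18 - 3*sqrt(2)*sqrt(-1/132*(-136))/4 = -18 - 3*sqrt(2)*sqrt(34/33)/4 = -18 - 3*sqrt(2)*sqrt(1122)/33/4 = -18 - sqrt(561)/22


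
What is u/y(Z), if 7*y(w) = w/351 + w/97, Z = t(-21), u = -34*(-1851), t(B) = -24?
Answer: -357118983/256 ≈ -1.3950e+6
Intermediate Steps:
u = 62934
Z = -24
y(w) = 64*w/34047 (y(w) = (w/351 + w/97)/7 = (448*w/34047)/7 = 64*w/34047)
u/y(Z) = 62934/(((64/34047)*(-24))) = 62934/(-512/11349) = 62934*(-11349/512) = -357118983/256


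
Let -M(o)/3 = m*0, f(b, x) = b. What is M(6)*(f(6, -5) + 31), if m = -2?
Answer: 0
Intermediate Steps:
M(o) = 0 (M(o) = -(-6)*0 = -3*0 = 0)
M(6)*(f(6, -5) + 31) = 0*(6 + 31) = 0*37 = 0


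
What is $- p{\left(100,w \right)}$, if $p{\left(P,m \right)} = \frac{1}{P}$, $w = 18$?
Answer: $- \frac{1}{100} \approx -0.01$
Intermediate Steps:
$- p{\left(100,w \right)} = - \frac{1}{100}$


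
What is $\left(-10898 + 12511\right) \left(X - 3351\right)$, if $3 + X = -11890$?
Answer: $-24588572$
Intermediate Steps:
$X = -11893$ ($X = -3 - 11890 = -11893$)
$\left(-10898 + 12511\right) \left(X - 3351\right) = \left(-10898 + 12511\right) \left(-11893 - 3351\right) = 1613 \left(-15244\right) = -24588572$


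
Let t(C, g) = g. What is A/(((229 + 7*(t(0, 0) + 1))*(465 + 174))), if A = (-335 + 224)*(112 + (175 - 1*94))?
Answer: -7141/50268 ≈ -0.14206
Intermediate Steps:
A = -21423 (A = -111*(112 + (175 - 94)) = -111*(112 + 81) = -111*193 = -21423)
A/(((229 + 7*(t(0, 0) + 1))*(465 + 174))) = -21423*1/((229 + 7*(0 + 1))*(465 + 174)) = -21423*1/(639*(229 + 7*1)) = -21423*1/(639*(229 + 7)) = -21423/(236*639) = -21423/150804 = -21423*1/150804 = -7141/50268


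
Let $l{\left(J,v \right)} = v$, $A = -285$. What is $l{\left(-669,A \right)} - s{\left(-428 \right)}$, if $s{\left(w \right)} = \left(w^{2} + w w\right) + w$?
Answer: $-366225$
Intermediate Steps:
$s{\left(w \right)} = w + 2 w^{2}$ ($s{\left(w \right)} = \left(w^{2} + w^{2}\right) + w = 2 w^{2} + w = w + 2 w^{2}$)
$l{\left(-669,A \right)} - s{\left(-428 \right)} = -285 - - 428 \left(1 + 2 \left(-428\right)\right) = -285 - - 428 \left(1 - 856\right) = -285 - \left(-428\right) \left(-855\right) = -285 - 365940 = -366225$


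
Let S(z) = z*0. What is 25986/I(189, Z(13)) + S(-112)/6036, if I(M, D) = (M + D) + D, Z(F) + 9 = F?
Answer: 25986/197 ≈ 131.91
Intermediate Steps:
Z(F) = -9 + F
S(z) = 0
I(M, D) = M + 2*D (I(M, D) = (D + M) + D = M + 2*D)
25986/I(189, Z(13)) + S(-112)/6036 = 25986/(189 + 2*(-9 + 13)) + 0/6036 = 25986/(189 + 2*4) + 0*(1/6036) = 25986/(189 + 8) + 0 = 25986/197 + 0 = 25986/197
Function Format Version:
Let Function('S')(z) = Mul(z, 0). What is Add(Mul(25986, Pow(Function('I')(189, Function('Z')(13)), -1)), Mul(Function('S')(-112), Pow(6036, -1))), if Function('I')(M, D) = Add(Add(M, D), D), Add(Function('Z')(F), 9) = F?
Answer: Rational(25986, 197) ≈ 131.91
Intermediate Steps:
Function('Z')(F) = Add(-9, F)
Function('S')(z) = 0
Function('I')(M, D) = Add(M, Mul(2, D)) (Function('I')(M, D) = Add(Add(D, M), D) = Add(M, Mul(2, D)))
Add(Mul(25986, Pow(Function('I')(189, Function('Z')(13)), -1)), Mul(Function('S')(-112), Pow(6036, -1))) = Add(Mul(25986, Pow(Add(189, Mul(2, Add(-9, 13))), -1)), Mul(0, Pow(6036, -1))) = Add(Mul(25986, Pow(Add(189, Mul(2, 4)), -1)), Mul(0, Rational(1, 6036))) = Add(Mul(25986, Pow(Add(189, 8), -1)), 0) = Add(Mul(25986, Pow(197, -1)), 0) = Add(Mul(25986, Rational(1, 197)), 0) = Add(Rational(25986, 197), 0) = Rational(25986, 197)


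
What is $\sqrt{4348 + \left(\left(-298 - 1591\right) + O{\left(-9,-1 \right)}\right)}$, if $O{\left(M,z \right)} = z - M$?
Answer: $\sqrt{2467} \approx 49.669$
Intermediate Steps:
$\sqrt{4348 + \left(\left(-298 - 1591\right) + O{\left(-9,-1 \right)}\right)} = \sqrt{4348 - 1881} = \sqrt{2467}$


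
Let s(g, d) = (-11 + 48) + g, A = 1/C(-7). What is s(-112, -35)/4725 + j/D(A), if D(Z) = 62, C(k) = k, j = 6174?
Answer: 194450/1953 ≈ 99.565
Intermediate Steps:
A = -⅐ (A = 1/(-7) = -⅐ ≈ -0.14286)
s(g, d) = 37 + g
s(-112, -35)/4725 + j/D(A) = (37 - 112)/4725 + 6174/62 = -75*1/4725 + 6174*(1/62) = -1/63 + 3087/31 = 194450/1953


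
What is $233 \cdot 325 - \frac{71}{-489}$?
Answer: $\frac{37029596}{489} \approx 75725.0$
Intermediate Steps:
$233 \cdot 325 - \frac{71}{-489} = 75725 - - \frac{71}{489} = 75725 + \frac{71}{489} = \frac{37029596}{489}$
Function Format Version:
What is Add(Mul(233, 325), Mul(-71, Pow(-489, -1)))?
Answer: Rational(37029596, 489) ≈ 75725.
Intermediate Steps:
Add(Mul(233, 325), Mul(-71, Pow(-489, -1))) = Add(75725, Mul(-71, Rational(-1, 489))) = Add(75725, Rational(71, 489)) = Rational(37029596, 489)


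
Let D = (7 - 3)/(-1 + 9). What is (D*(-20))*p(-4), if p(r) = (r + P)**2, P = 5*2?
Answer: -360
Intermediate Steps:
P = 10
p(r) = (10 + r)**2 (p(r) = (r + 10)**2 = (10 + r)**2)
D = 1/2 (D = 4/8 = 4*(1/8) = 1/2 ≈ 0.50000)
(D*(-20))*p(-4) = ((1/2)*(-20))*(10 - 4)**2 = -10*6**2 = -10*36 = -360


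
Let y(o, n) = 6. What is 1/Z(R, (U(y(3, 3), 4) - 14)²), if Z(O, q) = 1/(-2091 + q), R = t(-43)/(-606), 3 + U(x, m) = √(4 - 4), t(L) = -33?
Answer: -1802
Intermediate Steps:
U(x, m) = -3 (U(x, m) = -3 + √(4 - 4) = -3 + √0 = -3 + 0 = -3)
R = 11/202 (R = -33/(-606) = -33*(-1/606) = 11/202 ≈ 0.054455)
1/Z(R, (U(y(3, 3), 4) - 14)²) = 1/(1/(-2091 + (-3 - 14)²)) = 1/(1/(-2091 + (-17)²)) = 1/(1/(-2091 + 289)) = 1/(1/(-1802)) = 1/(-1/1802) = -1802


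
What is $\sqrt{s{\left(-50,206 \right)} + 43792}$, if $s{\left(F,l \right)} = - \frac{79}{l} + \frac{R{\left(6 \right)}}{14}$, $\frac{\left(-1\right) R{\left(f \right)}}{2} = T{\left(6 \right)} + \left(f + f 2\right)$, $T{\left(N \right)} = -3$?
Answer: $\frac{\sqrt{91054255082}}{1442} \approx 209.26$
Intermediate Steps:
$R{\left(f \right)} = 6 - 6 f$ ($R{\left(f \right)} = - 2 \left(-3 + \left(f + f 2\right)\right) = - 2 \left(-3 + \left(f + 2 f\right)\right) = - 2 \left(-3 + 3 f\right) = 6 - 6 f$)
$s{\left(F,l \right)} = - \frac{15}{7} - \frac{79}{l}$ ($s{\left(F,l \right)} = - \frac{79}{l} + \frac{6 - 36}{14} = - \frac{79}{l} + \left(6 - 36\right) \frac{1}{14} = - \frac{79}{l} - \frac{15}{7} = - \frac{15}{7} - \frac{79}{l}$)
$\sqrt{s{\left(-50,206 \right)} + 43792} = \sqrt{\left(- \frac{15}{7} - \frac{79}{206}\right) + 43792} = \sqrt{- \frac{3643}{1442} + 43792} = \sqrt{\frac{63144421}{1442}} = \frac{\sqrt{91054255082}}{1442}$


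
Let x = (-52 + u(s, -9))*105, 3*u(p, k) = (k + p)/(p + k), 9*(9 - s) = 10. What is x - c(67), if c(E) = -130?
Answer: -5295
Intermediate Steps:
s = 71/9 (s = 9 - ⅑*10 = 9 - 10/9 = 71/9 ≈ 7.8889)
u(p, k) = ⅓ (u(p, k) = ((k + p)/(p + k))/3 = ((k + p)/(k + p))/3 = (⅓)*1 = ⅓)
x = -5425 (x = (-52 + ⅓)*105 = -155/3*105 = -5425)
x - c(67) = -5425 - 1*(-130) = -5425 + 130 = -5295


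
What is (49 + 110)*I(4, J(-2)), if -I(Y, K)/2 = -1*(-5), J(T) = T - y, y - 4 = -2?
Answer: -1590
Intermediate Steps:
y = 2 (y = 4 - 2 = 2)
J(T) = -2 + T (J(T) = T - 1*2 = T - 2 = -2 + T)
I(Y, K) = -10 (I(Y, K) = -(-2)*(-5) = -2*5 = -10)
(49 + 110)*I(4, J(-2)) = (49 + 110)*(-10) = 159*(-10) = -1590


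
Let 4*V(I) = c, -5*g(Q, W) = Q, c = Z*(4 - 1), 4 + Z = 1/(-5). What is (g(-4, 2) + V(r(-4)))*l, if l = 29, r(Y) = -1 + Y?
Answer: -1363/20 ≈ -68.150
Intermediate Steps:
Z = -21/5 (Z = -4 + 1/(-5) = -4 - ⅕ = -21/5 ≈ -4.2000)
c = -63/5 (c = -21*(4 - 1)/5 = -21/5*3 = -63/5 ≈ -12.600)
g(Q, W) = -Q/5
V(I) = -63/20 (V(I) = (¼)*(-63/5) = -63/20)
(g(-4, 2) + V(r(-4)))*l = (-⅕*(-4) - 63/20)*29 = (⅘ - 63/20)*29 = -47/20*29 = -1363/20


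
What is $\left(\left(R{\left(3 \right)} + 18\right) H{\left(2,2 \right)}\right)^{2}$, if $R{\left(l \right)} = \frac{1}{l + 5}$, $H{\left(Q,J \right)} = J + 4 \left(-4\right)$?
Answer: $\frac{1030225}{16} \approx 64389.0$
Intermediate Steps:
$H{\left(Q,J \right)} = -16 + J$ ($H{\left(Q,J \right)} = J - 16 = -16 + J$)
$R{\left(l \right)} = \frac{1}{5 + l}$
$\left(\left(R{\left(3 \right)} + 18\right) H{\left(2,2 \right)}\right)^{2} = \left(\left(\frac{1}{5 + 3} + 18\right) \left(-16 + 2\right)\right)^{2} = \left(\left(\frac{1}{8} + 18\right) \left(-14\right)\right)^{2} = \left(\frac{145}{8} \left(-14\right)\right)^{2} = \left(- \frac{1015}{4}\right)^{2} = \frac{1030225}{16}$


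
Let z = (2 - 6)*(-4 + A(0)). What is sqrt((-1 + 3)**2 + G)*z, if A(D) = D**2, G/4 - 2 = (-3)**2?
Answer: 64*sqrt(3) ≈ 110.85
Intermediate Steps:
G = 44 (G = 8 + 4*(-3)**2 = 8 + 4*9 = 8 + 36 = 44)
z = 16 (z = (2 - 6)*(-4 + 0**2) = -4*(-4 + 0) = -4*(-4) = 16)
sqrt((-1 + 3)**2 + G)*z = sqrt((-1 + 3)**2 + 44)*16 = sqrt(2**2 + 44)*16 = sqrt(4 + 44)*16 = sqrt(48)*16 = (4*sqrt(3))*16 = 64*sqrt(3)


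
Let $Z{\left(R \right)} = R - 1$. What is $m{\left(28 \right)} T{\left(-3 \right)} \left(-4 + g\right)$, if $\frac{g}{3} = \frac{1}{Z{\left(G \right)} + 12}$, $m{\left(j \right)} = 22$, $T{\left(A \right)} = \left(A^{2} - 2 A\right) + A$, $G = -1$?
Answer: $- \frac{4884}{5} \approx -976.8$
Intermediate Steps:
$Z{\left(R \right)} = -1 + R$ ($Z{\left(R \right)} = R - 1 = -1 + R$)
$T{\left(A \right)} = A^{2} - A$
$g = \frac{3}{10}$ ($g = \frac{3}{\left(-1 - 1\right) + 12} = \frac{3}{-2 + 12} = \frac{3}{10} \approx 0.3$)
$m{\left(28 \right)} T{\left(-3 \right)} \left(-4 + g\right) = 22 - 3 \left(-1 - 3\right) \left(-4 + \frac{3}{10}\right) = 22 \left(-3\right) \left(-4\right) \left(- \frac{37}{10}\right) = 22 \cdot 12 \left(- \frac{37}{10}\right) = 22 \left(- \frac{222}{5}\right) = - \frac{4884}{5}$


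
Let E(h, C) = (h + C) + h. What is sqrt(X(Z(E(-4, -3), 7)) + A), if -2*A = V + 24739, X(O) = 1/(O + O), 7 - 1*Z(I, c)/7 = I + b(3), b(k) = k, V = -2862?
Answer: I*sqrt(120596910)/105 ≈ 104.59*I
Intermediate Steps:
E(h, C) = C + 2*h (E(h, C) = (C + h) + h = C + 2*h)
Z(I, c) = 28 - 7*I (Z(I, c) = 49 - 7*(I + 3) = 49 - 7*(3 + I) = 49 + (-21 - 7*I) = 28 - 7*I)
X(O) = 1/(2*O)
A = -21877/2 (A = -(-2862 + 24739)/2 = -1/2*21877 = -21877/2 ≈ -10939.)
sqrt(X(Z(E(-4, -3), 7)) + A) = sqrt(1/(2*(28 - 7*(-3 + 2*(-4)))) - 21877/2) = sqrt(1/(2*(28 - 7*(-3 - 8))) - 21877/2) = sqrt(1/(2*(28 - 7*(-11))) - 21877/2) = sqrt(1/(2*(28 + 77)) - 21877/2) = sqrt((1/2)/105 - 21877/2) = sqrt((1/2)*(1/105) - 21877/2) = sqrt(1/210 - 21877/2) = sqrt(-1148542/105) = I*sqrt(120596910)/105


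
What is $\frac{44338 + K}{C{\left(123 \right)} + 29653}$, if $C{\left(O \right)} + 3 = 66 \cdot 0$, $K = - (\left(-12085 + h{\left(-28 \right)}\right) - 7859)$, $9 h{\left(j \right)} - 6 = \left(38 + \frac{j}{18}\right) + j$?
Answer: $\frac{2603356}{1200825} \approx 2.168$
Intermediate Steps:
$h{\left(j \right)} = \frac{44}{9} + \frac{19 j}{162}$ ($h{\left(j \right)} = \frac{2}{3} + \frac{\left(38 + \frac{j}{18}\right) + j}{9} = \frac{2}{3} + \frac{38 + \frac{19 j}{18}}{9} = \frac{2}{3} + \left(\frac{38}{9} + \frac{19 j}{162}\right) = \frac{44}{9} + \frac{19 j}{162}$)
$K = \frac{1615334}{81}$ ($K = - (\left(-12085 + \left(\frac{44}{9} + \frac{19}{162} \left(-28\right)\right)\right) - 7859) = - (\left(-12085 + \left(\frac{44}{9} - \frac{266}{81}\right)\right) - 7859) = - (\left(-12085 + \frac{130}{81}\right) - 7859) = - (- \frac{978755}{81} - 7859) = \left(-1\right) \left(- \frac{1615334}{81}\right) = \frac{1615334}{81} \approx 19942.0$)
$C{\left(O \right)} = -3$ ($C{\left(O \right)} = -3 + 66 \cdot 0 = -3 + 0 = -3$)
$\frac{44338 + K}{C{\left(123 \right)} + 29653} = \frac{44338 + \frac{1615334}{81}}{-3 + 29653} = \frac{5206712}{81 \cdot 29650} = \frac{5206712}{81} \cdot \frac{1}{29650} = \frac{2603356}{1200825}$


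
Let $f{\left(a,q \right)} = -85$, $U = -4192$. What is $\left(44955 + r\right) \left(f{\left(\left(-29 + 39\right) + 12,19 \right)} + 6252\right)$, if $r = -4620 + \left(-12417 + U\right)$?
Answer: $146318242$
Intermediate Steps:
$r = -21229$ ($r = -4620 - 16609 = -21229$)
$\left(44955 + r\right) \left(f{\left(\left(-29 + 39\right) + 12,19 \right)} + 6252\right) = \left(44955 - 21229\right) \left(-85 + 6252\right) = 23726 \cdot 6167 = 146318242$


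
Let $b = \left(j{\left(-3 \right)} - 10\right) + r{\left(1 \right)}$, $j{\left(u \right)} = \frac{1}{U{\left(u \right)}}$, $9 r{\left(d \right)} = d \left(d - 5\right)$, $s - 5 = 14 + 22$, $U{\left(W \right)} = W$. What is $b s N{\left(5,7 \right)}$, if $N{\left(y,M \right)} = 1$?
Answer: $- \frac{3977}{9} \approx -441.89$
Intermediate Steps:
$s = 41$ ($s = 5 + \left(14 + 22\right) = 5 + 36 = 41$)
$r{\left(d \right)} = \frac{d \left(-5 + d\right)}{9}$ ($r{\left(d \right)} = \frac{d \left(d - 5\right)}{9} = \frac{d \left(-5 + d\right)}{9}$)
$j{\left(u \right)} = \frac{1}{u}$
$b = - \frac{97}{9}$ ($b = \left(\frac{1}{-3} - 10\right) + \frac{1}{9} \cdot 1 \left(-5 + 1\right) = \left(- \frac{1}{3} - 10\right) + \frac{1}{9} \cdot 1 \left(-4\right) = - \frac{31}{3} - \frac{4}{9} = - \frac{97}{9} \approx -10.778$)
$b s N{\left(5,7 \right)} = \left(- \frac{97}{9}\right) 41 \cdot 1 = \left(- \frac{3977}{9}\right) 1 = - \frac{3977}{9}$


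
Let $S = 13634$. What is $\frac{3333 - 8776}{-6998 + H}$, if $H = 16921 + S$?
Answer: $- \frac{5443}{23557} \approx -0.23106$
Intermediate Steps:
$H = 30555$ ($H = 16921 + 13634 = 30555$)
$\frac{3333 - 8776}{-6998 + H} = \frac{3333 - 8776}{-6998 + 30555} = - \frac{5443}{23557}$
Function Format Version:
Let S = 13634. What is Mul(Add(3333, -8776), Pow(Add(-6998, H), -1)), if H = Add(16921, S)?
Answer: Rational(-5443, 23557) ≈ -0.23106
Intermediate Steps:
H = 30555 (H = Add(16921, 13634) = 30555)
Mul(Add(3333, -8776), Pow(Add(-6998, H), -1)) = Mul(Add(3333, -8776), Pow(Add(-6998, 30555), -1)) = Mul(-5443, Pow(23557, -1)) = Mul(-5443, Rational(1, 23557)) = Rational(-5443, 23557)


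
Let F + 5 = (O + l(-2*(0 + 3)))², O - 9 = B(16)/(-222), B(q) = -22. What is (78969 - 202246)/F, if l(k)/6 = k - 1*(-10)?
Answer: -1518895917/13436671 ≈ -113.04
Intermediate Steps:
l(k) = 60 + 6*k (l(k) = 6*(k - 1*(-10)) = 6*(k + 10) = 6*(10 + k) = 60 + 6*k)
O = 1010/111 (O = 9 - 22/(-222) = 9 - 22*(-1/222) = 9 + 11/111 = 1010/111 ≈ 9.0991)
F = 13436671/12321 (F = -5 + (1010/111 + (60 + 6*(-2*(0 + 3))))² = -5 + (1010/111 + (60 + 6*(-2*3)))² = -5 + (1010/111 + (60 + 6*(-6)))² = -5 + (1010/111 + (60 - 36))² = -5 + (1010/111 + 24)² = -5 + (3674/111)² = -5 + 13498276/12321 = 13436671/12321 ≈ 1090.6)
(78969 - 202246)/F = (78969 - 202246)/(13436671/12321) = -123277*12321/13436671 = -1518895917/13436671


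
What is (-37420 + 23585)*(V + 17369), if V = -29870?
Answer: 172951335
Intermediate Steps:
(-37420 + 23585)*(V + 17369) = (-37420 + 23585)*(-29870 + 17369) = -13835*(-12501) = 172951335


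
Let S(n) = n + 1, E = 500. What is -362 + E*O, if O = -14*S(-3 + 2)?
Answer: -362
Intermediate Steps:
S(n) = 1 + n
O = 0 (O = -14*(1 + (-3 + 2)) = -14*(1 - 1) = -14*0 = 0)
-362 + E*O = -362 + 500*0 = -362 + 0 = -362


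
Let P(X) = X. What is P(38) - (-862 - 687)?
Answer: 1587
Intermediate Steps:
P(38) - (-862 - 687) = 38 - (-862 - 687) = 38 - 1*(-1549) = 38 + 1549 = 1587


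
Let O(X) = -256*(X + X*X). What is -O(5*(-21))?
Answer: 2795520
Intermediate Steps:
O(X) = -256*X - 256*X² (O(X) = -256*(X + X²) = -256*X - 256*X²)
-O(5*(-21)) = -(-256)*5*(-21)*(1 + 5*(-21)) = -(-256)*(-105)*(1 - 105) = -(-256)*(-105)*(-104) = -1*(-2795520) = 2795520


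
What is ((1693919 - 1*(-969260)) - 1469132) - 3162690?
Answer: -1968643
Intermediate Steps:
((1693919 - 1*(-969260)) - 1469132) - 3162690 = ((1693919 + 969260) - 1469132) - 3162690 = (2663179 - 1469132) - 3162690 = 1194047 - 3162690 = -1968643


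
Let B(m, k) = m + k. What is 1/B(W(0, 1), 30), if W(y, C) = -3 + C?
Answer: 1/28 ≈ 0.035714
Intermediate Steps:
B(m, k) = k + m
1/B(W(0, 1), 30) = 1/(30 + (-3 + 1)) = 1/(30 - 2) = 1/28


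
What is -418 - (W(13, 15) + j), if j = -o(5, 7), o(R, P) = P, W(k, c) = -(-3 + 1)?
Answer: -413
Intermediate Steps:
W(k, c) = 2 (W(k, c) = -1*(-2) = 2)
j = -7 (j = -1*7 = -7)
-418 - (W(13, 15) + j) = -418 - (2 - 7) = -418 - 1*(-5) = -418 + 5 = -413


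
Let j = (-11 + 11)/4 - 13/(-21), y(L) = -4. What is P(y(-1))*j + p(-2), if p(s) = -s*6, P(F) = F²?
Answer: 460/21 ≈ 21.905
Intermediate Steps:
p(s) = -6*s
j = 13/21 (j = 0*(¼) - 13*(-1/21) = 0 + 13/21 = 13/21 ≈ 0.61905)
P(y(-1))*j + p(-2) = (-4)²*(13/21) - 6*(-2) = 16*(13/21) + 12 = 208/21 + 12 = 460/21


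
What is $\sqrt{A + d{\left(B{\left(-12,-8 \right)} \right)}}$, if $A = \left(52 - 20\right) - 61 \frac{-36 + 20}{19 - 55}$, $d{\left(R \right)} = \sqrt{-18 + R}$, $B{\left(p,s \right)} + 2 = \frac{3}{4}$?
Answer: $\frac{\sqrt{176 + 18 i \sqrt{77}}}{6} \approx 2.3935 + 0.91653 i$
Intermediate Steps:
$B{\left(p,s \right)} = - \frac{5}{4}$ ($B{\left(p,s \right)} = -2 + \frac{3}{4} = - \frac{5}{4}$)
$A = \frac{44}{9}$ ($A = \left(52 - 20\right) - 61 \left(- \frac{16}{-36}\right) = 32 - 61 \left(\left(-16\right) \left(- \frac{1}{36}\right)\right) = 32 - \frac{244}{9} = \frac{44}{9} \approx 4.8889$)
$\sqrt{A + d{\left(B{\left(-12,-8 \right)} \right)}} = \sqrt{\frac{44}{9} + \sqrt{-18 - \frac{5}{4}}} = \sqrt{\frac{44}{9} + \sqrt{- \frac{77}{4}}} = \sqrt{\frac{44}{9} + \frac{i \sqrt{77}}{2}}$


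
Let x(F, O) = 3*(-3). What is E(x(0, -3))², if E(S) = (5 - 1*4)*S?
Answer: 81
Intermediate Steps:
x(F, O) = -9
E(S) = S (E(S) = (5 - 4)*S = 1*S = S)
E(x(0, -3))² = (-9)² = 81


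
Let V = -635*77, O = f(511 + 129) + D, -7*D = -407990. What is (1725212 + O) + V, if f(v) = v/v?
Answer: 12142216/7 ≈ 1.7346e+6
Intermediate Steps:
f(v) = 1
D = 407990/7 (D = -⅐*(-407990) = 407990/7 ≈ 58284.)
O = 407997/7 (O = 1 + 407990/7 = 407997/7 ≈ 58285.)
V = -48895
(1725212 + O) + V = (1725212 + 407997/7) - 48895 = 12484481/7 - 48895 = 12142216/7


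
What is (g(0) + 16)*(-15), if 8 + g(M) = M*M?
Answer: -120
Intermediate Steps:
g(M) = -8 + M² (g(M) = -8 + M*M = -8 + M²)
(g(0) + 16)*(-15) = ((-8 + 0²) + 16)*(-15) = ((-8 + 0) + 16)*(-15) = (-8 + 16)*(-15) = 8*(-15) = -120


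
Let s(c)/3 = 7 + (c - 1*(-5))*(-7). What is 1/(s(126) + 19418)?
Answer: 1/16688 ≈ 5.9923e-5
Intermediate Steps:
s(c) = -84 - 21*c (s(c) = 3*(7 + (c - 1*(-5))*(-7)) = 3*(7 + (c + 5)*(-7)) = 3*(7 + (5 + c)*(-7)) = 3*(7 + (-35 - 7*c)) = 3*(-28 - 7*c) = -84 - 21*c)
1/(s(126) + 19418) = 1/((-84 - 21*126) + 19418) = 1/((-84 - 2646) + 19418) = 1/(-2730 + 19418) = 1/16688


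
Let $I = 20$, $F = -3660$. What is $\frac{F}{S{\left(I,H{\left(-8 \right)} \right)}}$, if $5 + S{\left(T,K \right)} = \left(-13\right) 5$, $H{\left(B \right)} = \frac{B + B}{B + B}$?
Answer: $\frac{366}{7} \approx 52.286$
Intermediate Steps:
$H{\left(B \right)} = 1$ ($H{\left(B \right)} = \frac{2 B}{2 B} = 2 B \frac{1}{2 B} = 1$)
$S{\left(T,K \right)} = -70$ ($S{\left(T,K \right)} = -5 - 65 = -70$)
$\frac{F}{S{\left(I,H{\left(-8 \right)} \right)}} = - \frac{3660}{-70} = \left(-3660\right) \left(- \frac{1}{70}\right) = \frac{366}{7}$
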